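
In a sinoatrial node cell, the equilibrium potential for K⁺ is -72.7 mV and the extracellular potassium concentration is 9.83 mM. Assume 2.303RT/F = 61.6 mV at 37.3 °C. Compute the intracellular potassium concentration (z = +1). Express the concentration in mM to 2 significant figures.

150 mM

Nernst: E = (61.6/1) · log₁₀([out]/[in]), so log₁₀([out]/[in]) = -72.7 × 1 / 61.6 = -1.1802.
[out]/[in] = 10^(-1.1802) = 0.06604.
[in] = 9.83 / 0.06604 = 148.8 mM.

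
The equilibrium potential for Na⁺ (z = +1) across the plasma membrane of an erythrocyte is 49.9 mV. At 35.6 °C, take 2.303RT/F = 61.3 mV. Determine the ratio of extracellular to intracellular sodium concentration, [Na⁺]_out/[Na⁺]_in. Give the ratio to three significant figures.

6.52

log₁₀([out]/[in]) = E·z/(61.3) = 49.9 × 1 / 61.3 = 0.8140
[out]/[in] = 10^(0.8140) = 6.517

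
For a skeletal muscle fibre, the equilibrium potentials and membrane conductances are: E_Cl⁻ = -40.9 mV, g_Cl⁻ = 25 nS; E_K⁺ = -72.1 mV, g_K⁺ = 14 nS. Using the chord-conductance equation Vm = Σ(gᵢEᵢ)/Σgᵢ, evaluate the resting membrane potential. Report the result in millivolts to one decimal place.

-52.1 mV

Σ gᵢEᵢ = 25·(-40.9) + 14·(-72.1) = -2031.90
Σ gᵢ = 25 + 14 = 39
Vm = -2031.90 / 39 = -52.10 mV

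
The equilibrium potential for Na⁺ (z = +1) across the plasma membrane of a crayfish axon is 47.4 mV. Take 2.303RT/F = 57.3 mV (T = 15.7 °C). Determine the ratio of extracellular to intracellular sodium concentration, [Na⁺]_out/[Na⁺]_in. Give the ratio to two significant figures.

6.7

log₁₀([out]/[in]) = E·z/(57.3) = 47.4 × 1 / 57.3 = 0.8272
[out]/[in] = 10^(0.8272) = 6.718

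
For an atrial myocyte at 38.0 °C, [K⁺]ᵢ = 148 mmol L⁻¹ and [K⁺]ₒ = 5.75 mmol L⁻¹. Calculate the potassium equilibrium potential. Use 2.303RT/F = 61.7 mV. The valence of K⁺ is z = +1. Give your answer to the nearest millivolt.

-87 mV

E = (61.7/z) · log₁₀([K⁺]_out/[K⁺]_in) with z = +1.
= (61.7/1) · log₁₀(5.75/148) = 61.70 · log₁₀(0.03885)
= 61.70 · (-1.4106) = -87.03 mV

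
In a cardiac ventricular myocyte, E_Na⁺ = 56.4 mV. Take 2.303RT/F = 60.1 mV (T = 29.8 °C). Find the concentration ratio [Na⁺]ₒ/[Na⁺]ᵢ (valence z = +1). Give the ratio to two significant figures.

8.7

log₁₀([out]/[in]) = E·z/(60.1) = 56.4 × 1 / 60.1 = 0.9384
[out]/[in] = 10^(0.9384) = 8.678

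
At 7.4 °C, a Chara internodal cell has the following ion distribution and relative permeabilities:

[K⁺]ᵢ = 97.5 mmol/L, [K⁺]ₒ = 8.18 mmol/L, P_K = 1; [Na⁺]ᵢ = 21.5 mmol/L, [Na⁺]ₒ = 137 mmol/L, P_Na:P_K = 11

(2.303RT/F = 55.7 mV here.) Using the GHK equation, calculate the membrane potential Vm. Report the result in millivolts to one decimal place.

Vm = 55.7 · log₁₀[(Σ P·[cation]ₒ + Σ P·[anion]ᵢ) / (Σ P·[cation]ᵢ + Σ P·[anion]ₒ)]
Numerator = 1×8.18 + 11×137 = 1515
Denominator = 1×97.5 + 11×21.5 = 334
Vm = 55.7 · log₁₀(4.5365) = 55.7 × (0.6567) = 36.58 mV

36.6 mV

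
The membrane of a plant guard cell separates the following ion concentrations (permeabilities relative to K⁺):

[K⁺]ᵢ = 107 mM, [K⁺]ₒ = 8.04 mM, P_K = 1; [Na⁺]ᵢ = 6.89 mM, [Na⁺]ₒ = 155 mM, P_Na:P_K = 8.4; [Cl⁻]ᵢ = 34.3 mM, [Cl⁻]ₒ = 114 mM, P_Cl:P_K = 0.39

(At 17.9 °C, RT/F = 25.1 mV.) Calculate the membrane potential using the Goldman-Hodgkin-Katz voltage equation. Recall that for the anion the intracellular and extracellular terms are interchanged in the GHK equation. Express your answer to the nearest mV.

Vm = 25.1 · ln[(Σ P·[cation]ₒ + Σ P·[anion]ᵢ) / (Σ P·[cation]ᵢ + Σ P·[anion]ₒ)]
Numerator = 1×8.04 + 8.4×155 + 0.39×34.3 = 1323
Denominator = 1×107 + 8.4×6.89 + 0.39×114 = 209.3
Vm = 25.1 · ln(6.322) = 25.1 × (1.8440) = 46.29 mV

46 mV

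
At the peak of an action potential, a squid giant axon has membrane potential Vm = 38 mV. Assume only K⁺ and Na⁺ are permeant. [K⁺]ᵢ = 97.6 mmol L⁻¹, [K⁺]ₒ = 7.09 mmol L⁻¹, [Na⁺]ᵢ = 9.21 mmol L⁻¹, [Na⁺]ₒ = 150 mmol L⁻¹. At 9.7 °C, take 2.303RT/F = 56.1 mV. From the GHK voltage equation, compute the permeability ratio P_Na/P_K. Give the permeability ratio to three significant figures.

Let α = P_Na/P_K. GHK: Vm = 56.1·log₁₀[(Kₒ + α·Naₒ)/(Kᵢ + α·Naᵢ)].
10^(Vm/56.1) = 10^(38.0/56.1) = 4.7573
So 4.7573·(Kᵢ + α·Naᵢ) = Kₒ + α·Naₒ → α = (4.7573·97.6 − 7.09) / (150.0 − 4.7573·9.21)
α = (464.3 − 7.09) / (150.0 − 43.81) = 457.2/106.2 = 4.306

4.31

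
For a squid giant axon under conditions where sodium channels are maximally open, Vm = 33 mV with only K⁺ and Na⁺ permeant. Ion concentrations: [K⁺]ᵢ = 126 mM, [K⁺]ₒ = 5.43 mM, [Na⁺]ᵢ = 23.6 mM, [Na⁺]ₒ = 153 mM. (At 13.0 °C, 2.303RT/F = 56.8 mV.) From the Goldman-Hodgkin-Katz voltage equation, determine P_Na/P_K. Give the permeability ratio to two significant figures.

Let α = P_Na/P_K. GHK: Vm = 56.8·log₁₀[(Kₒ + α·Naₒ)/(Kᵢ + α·Naᵢ)].
10^(Vm/56.8) = 10^(33.0/56.8) = 3.8105
So 3.8105·(Kᵢ + α·Naᵢ) = Kₒ + α·Naₒ → α = (3.8105·126.0 − 5.43) / (153.0 − 3.8105·23.6)
α = (480.1 − 5.43) / (153.0 − 89.93) = 474.7/63.07 = 7.526

7.5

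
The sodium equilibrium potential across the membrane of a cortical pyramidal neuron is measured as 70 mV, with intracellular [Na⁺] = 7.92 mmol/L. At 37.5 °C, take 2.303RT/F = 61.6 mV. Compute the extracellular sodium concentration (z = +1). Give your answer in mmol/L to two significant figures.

110 mmol/L

Nernst: E = (61.6/1) · log₁₀([out]/[in]), so log₁₀([out]/[in]) = 70.0 × 1 / 61.6 = 1.1364.
[out]/[in] = 10^(1.1364) = 13.69.
[out] = 13.69 × 7.92 = 108.4 mmol/L.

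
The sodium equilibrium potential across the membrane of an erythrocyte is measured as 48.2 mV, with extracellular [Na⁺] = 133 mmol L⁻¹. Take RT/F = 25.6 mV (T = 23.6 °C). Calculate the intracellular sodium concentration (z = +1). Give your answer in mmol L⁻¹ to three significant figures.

Nernst: E = (25.6/1) · ln([out]/[in]), so ln([out]/[in]) = 48.2 × 1 / 25.6 = 1.8828.
[out]/[in] = e^(1.8828) = 6.572.
[in] = 133 / 6.572 = 20.24 mmol L⁻¹.

20.2 mmol L⁻¹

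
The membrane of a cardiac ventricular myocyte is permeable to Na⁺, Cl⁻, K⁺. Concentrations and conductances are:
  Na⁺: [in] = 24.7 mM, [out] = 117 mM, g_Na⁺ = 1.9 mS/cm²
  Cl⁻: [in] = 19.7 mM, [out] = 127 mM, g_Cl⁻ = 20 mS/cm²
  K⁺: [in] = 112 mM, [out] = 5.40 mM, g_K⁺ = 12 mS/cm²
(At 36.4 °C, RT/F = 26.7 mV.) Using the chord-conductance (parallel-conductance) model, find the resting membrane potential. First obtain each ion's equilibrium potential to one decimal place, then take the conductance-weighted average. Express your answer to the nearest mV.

-56 mV

E_Na⁺ = (26.7/1)·ln(117/24.7) = 41.5 mV
E_Cl⁻ = (26.7/-1)·ln(127/19.7) = -49.8 mV
E_K⁺ = (26.7/1)·ln(5.40/112) = -81.0 mV
Vm = (Σ gᵢEᵢ)/(Σ gᵢ) = (1.9·41.5 + 20·-49.8 + 12·-81.0) / (1.9 + 20 + 12)
= -1889.15 / 33.9 = -55.73 mV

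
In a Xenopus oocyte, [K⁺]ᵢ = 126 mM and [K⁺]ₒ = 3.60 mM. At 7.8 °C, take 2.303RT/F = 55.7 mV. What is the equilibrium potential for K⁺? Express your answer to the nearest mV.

E = (55.7/z) · log₁₀([K⁺]_out/[K⁺]_in) with z = +1.
= (55.7/1) · log₁₀(3.60/126) = 55.70 · log₁₀(0.02857)
= 55.70 · (-1.5441) = -86.00 mV

-86 mV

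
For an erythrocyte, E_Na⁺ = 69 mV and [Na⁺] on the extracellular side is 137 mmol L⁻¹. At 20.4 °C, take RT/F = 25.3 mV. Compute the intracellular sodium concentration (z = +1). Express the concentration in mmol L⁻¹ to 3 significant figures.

8.96 mmol L⁻¹

Nernst: E = (25.3/1) · ln([out]/[in]), so ln([out]/[in]) = 69.0 × 1 / 25.3 = 2.7273.
[out]/[in] = e^(2.7273) = 15.29.
[in] = 137 / 15.29 = 8.959 mmol L⁻¹.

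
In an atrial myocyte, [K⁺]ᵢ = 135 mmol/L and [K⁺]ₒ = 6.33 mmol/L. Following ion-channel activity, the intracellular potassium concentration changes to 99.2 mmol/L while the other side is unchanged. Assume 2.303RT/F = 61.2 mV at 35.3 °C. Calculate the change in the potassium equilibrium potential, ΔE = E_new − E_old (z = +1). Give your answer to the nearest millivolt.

8 mV

E_old = (61.2/1)·log₁₀(6.33/135) = -81.33 mV
E_new = (61.2/1)·log₁₀(6.33/99.2) = -73.14 mV
ΔE = -73.14 − (-81.33) = 8.19 mV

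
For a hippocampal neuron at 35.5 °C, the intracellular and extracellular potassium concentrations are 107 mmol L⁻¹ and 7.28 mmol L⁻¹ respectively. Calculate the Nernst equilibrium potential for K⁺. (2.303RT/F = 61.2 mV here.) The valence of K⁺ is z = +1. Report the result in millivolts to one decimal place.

-71.4 mV

E = (61.2/z) · log₁₀([K⁺]_out/[K⁺]_in) with z = +1.
= (61.2/1) · log₁₀(7.28/107) = 61.20 · log₁₀(0.06804)
= 61.20 · (-1.1673) = -71.44 mV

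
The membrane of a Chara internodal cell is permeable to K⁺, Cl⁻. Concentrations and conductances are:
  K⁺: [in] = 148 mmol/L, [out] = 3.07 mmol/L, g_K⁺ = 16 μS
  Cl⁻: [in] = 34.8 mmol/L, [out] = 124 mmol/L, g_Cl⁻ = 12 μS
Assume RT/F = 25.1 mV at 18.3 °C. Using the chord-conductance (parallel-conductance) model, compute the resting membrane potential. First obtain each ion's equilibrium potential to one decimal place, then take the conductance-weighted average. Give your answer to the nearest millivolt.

-69 mV

E_K⁺ = (25.1/1)·ln(3.07/148) = -97.3 mV
E_Cl⁻ = (25.1/-1)·ln(124/34.8) = -31.9 mV
Vm = (Σ gᵢEᵢ)/(Σ gᵢ) = (16·-97.3 + 12·-31.9) / (16 + 12)
= -1939.60 / 28 = -69.27 mV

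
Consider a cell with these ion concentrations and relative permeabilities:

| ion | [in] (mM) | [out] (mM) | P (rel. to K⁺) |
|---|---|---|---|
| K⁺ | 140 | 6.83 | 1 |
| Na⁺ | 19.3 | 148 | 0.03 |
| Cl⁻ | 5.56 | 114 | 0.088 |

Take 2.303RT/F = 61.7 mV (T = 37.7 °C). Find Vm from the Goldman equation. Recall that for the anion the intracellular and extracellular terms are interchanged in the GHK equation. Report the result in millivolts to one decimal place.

-68.3 mV

Vm = 61.7 · log₁₀[(Σ P·[cation]ₒ + Σ P·[anion]ᵢ) / (Σ P·[cation]ᵢ + Σ P·[anion]ₒ)]
Numerator = 1×6.83 + 0.03×148 + 0.088×5.56 = 11.76
Denominator = 1×140 + 0.03×19.3 + 0.088×114 = 150.6
Vm = 61.7 · log₁₀(0.078077) = 61.7 × (-1.1075) = -68.33 mV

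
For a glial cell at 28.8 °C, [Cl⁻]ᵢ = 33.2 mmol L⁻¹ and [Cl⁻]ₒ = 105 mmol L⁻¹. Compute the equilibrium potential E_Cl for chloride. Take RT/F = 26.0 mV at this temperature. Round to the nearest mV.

E = (26.0/z) · ln([Cl⁻]_out/[Cl⁻]_in) with z = -1.
For an anion, dividing by z = -1 reverses the sign.
= (26.0/-1) · ln(105/33.2) = -26.00 · ln(3.163)
= -26.00 · (1.1514) = -29.94 mV

-30 mV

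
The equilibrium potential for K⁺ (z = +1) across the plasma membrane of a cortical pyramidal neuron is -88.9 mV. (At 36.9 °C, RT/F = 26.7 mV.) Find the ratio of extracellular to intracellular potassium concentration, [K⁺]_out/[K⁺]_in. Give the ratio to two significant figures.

ln([out]/[in]) = E·z/(26.7) = -88.9 × 1 / 26.7 = -3.3296
[out]/[in] = e^(-3.3296) = 0.03581

0.036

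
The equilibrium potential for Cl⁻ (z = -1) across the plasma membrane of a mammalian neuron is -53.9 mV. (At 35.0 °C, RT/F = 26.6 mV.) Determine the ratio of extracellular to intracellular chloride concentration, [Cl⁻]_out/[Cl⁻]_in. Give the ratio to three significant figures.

7.59

ln([out]/[in]) = E·z/(26.6) = -53.9 × -1 / 26.6 = 2.0263
[out]/[in] = e^(2.0263) = 7.586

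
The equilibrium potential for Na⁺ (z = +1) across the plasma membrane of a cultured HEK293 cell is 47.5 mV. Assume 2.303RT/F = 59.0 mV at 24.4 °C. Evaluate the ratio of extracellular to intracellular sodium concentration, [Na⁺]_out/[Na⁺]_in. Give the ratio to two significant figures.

6.4

log₁₀([out]/[in]) = E·z/(59.0) = 47.5 × 1 / 59.0 = 0.8051
[out]/[in] = 10^(0.8051) = 6.384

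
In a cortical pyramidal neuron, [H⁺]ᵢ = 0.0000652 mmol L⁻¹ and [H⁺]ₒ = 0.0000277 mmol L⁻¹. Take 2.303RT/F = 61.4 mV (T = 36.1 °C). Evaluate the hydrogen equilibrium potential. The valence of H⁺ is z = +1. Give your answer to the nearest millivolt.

E = (61.4/z) · log₁₀([H⁺]_out/[H⁺]_in) with z = +1.
= (61.4/1) · log₁₀(0.0000277/0.0000652) = 61.40 · log₁₀(0.4248)
= 61.40 · (-0.3718) = -22.83 mV

-23 mV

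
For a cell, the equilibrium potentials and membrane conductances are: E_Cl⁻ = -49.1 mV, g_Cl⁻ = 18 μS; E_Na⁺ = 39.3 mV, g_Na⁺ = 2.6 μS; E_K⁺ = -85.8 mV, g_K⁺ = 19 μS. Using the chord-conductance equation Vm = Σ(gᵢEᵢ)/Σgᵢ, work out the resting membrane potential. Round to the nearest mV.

-61 mV

Σ gᵢEᵢ = 18·(-49.1) + 2.6·(39.3) + 19·(-85.8) = -2411.82
Σ gᵢ = 18 + 2.6 + 19 = 39.6
Vm = -2411.82 / 39.6 = -60.90 mV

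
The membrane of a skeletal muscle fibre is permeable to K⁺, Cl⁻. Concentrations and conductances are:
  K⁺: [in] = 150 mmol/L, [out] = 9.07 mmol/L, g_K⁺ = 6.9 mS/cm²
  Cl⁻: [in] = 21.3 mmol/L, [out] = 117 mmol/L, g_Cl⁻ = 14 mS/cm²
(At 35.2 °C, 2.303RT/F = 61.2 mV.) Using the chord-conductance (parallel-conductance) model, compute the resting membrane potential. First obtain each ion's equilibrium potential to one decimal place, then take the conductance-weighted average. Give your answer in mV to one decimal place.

E_K⁺ = (61.2/1)·log₁₀(9.07/150) = -74.6 mV
E_Cl⁻ = (61.2/-1)·log₁₀(117/21.3) = -45.3 mV
Vm = (Σ gᵢEᵢ)/(Σ gᵢ) = (6.9·-74.6 + 14·-45.3) / (6.9 + 14)
= -1148.94 / 20.9 = -54.97 mV

-55.0 mV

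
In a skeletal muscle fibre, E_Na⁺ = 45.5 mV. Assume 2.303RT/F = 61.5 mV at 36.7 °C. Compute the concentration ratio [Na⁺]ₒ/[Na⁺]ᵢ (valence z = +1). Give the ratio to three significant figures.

log₁₀([out]/[in]) = E·z/(61.5) = 45.5 × 1 / 61.5 = 0.7398
[out]/[in] = 10^(0.7398) = 5.493

5.49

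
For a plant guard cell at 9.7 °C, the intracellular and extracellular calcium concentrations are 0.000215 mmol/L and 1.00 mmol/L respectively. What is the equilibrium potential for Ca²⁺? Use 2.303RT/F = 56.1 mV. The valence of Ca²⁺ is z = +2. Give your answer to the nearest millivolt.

E = (56.1/z) · log₁₀([Ca²⁺]_out/[Ca²⁺]_in) with z = +2.
= (56.1/2) · log₁₀(1.00/0.000215) = 28.05 · log₁₀(4651)
= 28.05 · (3.6676) = 102.88 mV

103 mV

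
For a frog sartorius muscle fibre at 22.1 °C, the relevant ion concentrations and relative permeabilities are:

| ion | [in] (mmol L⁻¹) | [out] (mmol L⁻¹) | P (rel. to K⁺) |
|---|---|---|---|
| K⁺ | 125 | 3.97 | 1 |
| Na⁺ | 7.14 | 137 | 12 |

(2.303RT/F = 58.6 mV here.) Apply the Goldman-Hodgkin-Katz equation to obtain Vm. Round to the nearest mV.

52 mV

Vm = 58.6 · log₁₀[(Σ P·[cation]ₒ + Σ P·[anion]ᵢ) / (Σ P·[cation]ᵢ + Σ P·[anion]ₒ)]
Numerator = 1×3.97 + 12×137 = 1648
Denominator = 1×125 + 12×7.14 = 210.7
Vm = 58.6 · log₁₀(7.8221) = 58.6 × (0.8933) = 52.35 mV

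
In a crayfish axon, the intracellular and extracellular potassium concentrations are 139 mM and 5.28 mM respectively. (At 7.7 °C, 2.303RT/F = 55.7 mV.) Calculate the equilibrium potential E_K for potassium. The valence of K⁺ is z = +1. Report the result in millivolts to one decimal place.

-79.1 mV

E = (55.7/z) · log₁₀([K⁺]_out/[K⁺]_in) with z = +1.
= (55.7/1) · log₁₀(5.28/139) = 55.70 · log₁₀(0.03799)
= 55.70 · (-1.4204) = -79.12 mV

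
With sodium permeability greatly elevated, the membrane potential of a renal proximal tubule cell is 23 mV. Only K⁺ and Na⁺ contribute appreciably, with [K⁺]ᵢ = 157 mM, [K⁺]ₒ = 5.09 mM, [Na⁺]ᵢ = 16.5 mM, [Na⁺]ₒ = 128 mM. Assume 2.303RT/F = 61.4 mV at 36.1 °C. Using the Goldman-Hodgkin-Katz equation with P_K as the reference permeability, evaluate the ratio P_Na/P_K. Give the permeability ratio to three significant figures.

Let α = P_Na/P_K. GHK: Vm = 61.4·log₁₀[(Kₒ + α·Naₒ)/(Kᵢ + α·Naᵢ)].
10^(Vm/61.4) = 10^(23.0/61.4) = 2.3692
So 2.3692·(Kᵢ + α·Naᵢ) = Kₒ + α·Naₒ → α = (2.3692·157.0 − 5.09) / (128.0 − 2.3692·16.5)
α = (372 − 5.09) / (128.0 − 39.09) = 366.9/88.91 = 4.126

4.13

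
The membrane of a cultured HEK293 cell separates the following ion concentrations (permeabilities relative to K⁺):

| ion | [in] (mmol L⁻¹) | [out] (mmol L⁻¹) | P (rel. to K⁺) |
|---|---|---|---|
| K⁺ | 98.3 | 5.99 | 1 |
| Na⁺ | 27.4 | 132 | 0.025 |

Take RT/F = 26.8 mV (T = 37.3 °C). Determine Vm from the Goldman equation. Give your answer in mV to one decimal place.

Vm = 26.8 · ln[(Σ P·[cation]ₒ + Σ P·[anion]ᵢ) / (Σ P·[cation]ᵢ + Σ P·[anion]ₒ)]
Numerator = 1×5.99 + 0.025×132 = 9.29
Denominator = 1×98.3 + 0.025×27.4 = 98.98
Vm = 26.8 · ln(0.093853) = 26.8 × (-2.3660) = -63.41 mV

-63.4 mV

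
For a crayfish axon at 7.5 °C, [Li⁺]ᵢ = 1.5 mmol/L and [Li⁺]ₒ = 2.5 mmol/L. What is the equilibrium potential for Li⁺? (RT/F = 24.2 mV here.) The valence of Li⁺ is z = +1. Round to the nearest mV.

12 mV

E = (24.2/z) · ln([Li⁺]_out/[Li⁺]_in) with z = +1.
= (24.2/1) · ln(2.5/1.5) = 24.20 · ln(1.667)
= 24.20 · (0.5108) = 12.36 mV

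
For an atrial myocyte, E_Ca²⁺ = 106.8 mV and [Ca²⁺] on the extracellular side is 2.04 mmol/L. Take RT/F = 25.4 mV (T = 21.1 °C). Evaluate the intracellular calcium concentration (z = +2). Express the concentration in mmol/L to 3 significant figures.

Nernst: E = (25.4/2) · ln([out]/[in]), so ln([out]/[in]) = 106.8 × 2 / 25.4 = 8.4094.
[out]/[in] = e^(8.4094) = 4489.
[in] = 2.04 / 4489 = 0.0004544 mmol/L.

0.000454 mmol/L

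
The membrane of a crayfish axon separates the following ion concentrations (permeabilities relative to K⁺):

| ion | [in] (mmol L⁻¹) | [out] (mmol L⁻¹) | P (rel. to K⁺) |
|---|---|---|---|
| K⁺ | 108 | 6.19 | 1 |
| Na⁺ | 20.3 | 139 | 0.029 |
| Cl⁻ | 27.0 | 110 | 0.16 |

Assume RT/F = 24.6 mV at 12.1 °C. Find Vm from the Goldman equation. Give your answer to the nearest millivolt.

Vm = 24.6 · ln[(Σ P·[cation]ₒ + Σ P·[anion]ᵢ) / (Σ P·[cation]ᵢ + Σ P·[anion]ₒ)]
Numerator = 1×6.19 + 0.029×139 + 0.16×27.0 = 14.54
Denominator = 1×108 + 0.029×20.3 + 0.16×110 = 126.2
Vm = 24.6 · ln(0.11523) = 24.6 × (-2.1608) = -53.16 mV

-53 mV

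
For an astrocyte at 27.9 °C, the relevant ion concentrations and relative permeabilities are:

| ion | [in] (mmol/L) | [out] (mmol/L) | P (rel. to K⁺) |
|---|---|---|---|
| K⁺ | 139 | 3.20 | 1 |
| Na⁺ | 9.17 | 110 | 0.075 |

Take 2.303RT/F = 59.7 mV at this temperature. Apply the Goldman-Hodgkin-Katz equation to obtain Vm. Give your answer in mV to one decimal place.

Vm = 59.7 · log₁₀[(Σ P·[cation]ₒ + Σ P·[anion]ᵢ) / (Σ P·[cation]ᵢ + Σ P·[anion]ₒ)]
Numerator = 1×3.20 + 0.075×110 = 11.45
Denominator = 1×139 + 0.075×9.17 = 139.7
Vm = 59.7 · log₁₀(0.081969) = 59.7 × (-1.0864) = -64.86 mV

-64.9 mV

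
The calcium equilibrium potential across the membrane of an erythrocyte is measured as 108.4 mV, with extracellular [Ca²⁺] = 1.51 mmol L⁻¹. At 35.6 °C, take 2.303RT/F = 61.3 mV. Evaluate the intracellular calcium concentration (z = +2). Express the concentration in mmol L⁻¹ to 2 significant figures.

Nernst: E = (61.3/2) · log₁₀([out]/[in]), so log₁₀([out]/[in]) = 108.4 × 2 / 61.3 = 3.5367.
[out]/[in] = 10^(3.5367) = 3441.
[in] = 1.51 / 3441 = 0.0004388 mmol L⁻¹.

0.00044 mmol L⁻¹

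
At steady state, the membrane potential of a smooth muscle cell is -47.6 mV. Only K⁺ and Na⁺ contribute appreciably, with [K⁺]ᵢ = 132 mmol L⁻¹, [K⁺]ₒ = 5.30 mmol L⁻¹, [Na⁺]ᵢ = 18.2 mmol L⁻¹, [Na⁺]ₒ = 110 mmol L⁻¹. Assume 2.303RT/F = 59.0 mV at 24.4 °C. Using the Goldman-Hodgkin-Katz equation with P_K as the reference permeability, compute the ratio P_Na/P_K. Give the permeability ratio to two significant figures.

Let α = P_Na/P_K. GHK: Vm = 59.0·log₁₀[(Kₒ + α·Naₒ)/(Kᵢ + α·Naᵢ)].
10^(Vm/59.0) = 10^(-47.6/59.0) = 0.15603
So 0.15603·(Kᵢ + α·Naᵢ) = Kₒ + α·Naₒ → α = (0.15603·132.0 − 5.3) / (110.0 − 0.15603·18.2)
α = (20.6 − 5.3) / (110.0 − 2.84) = 15.3/107.2 = 0.1427

0.14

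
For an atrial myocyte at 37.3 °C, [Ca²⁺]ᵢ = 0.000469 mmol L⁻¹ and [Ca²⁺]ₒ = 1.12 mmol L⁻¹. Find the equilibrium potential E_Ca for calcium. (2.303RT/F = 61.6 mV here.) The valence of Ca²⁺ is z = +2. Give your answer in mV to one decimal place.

104.0 mV

E = (61.6/z) · log₁₀([Ca²⁺]_out/[Ca²⁺]_in) with z = +2.
= (61.6/2) · log₁₀(1.12/0.000469) = 30.80 · log₁₀(2388)
= 30.80 · (3.3780) = 104.04 mV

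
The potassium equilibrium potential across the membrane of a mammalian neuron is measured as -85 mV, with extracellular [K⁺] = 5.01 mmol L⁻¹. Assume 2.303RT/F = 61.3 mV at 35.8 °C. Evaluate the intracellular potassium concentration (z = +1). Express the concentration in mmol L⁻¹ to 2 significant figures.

Nernst: E = (61.3/1) · log₁₀([out]/[in]), so log₁₀([out]/[in]) = -85.0 × 1 / 61.3 = -1.3866.
[out]/[in] = 10^(-1.3866) = 0.04106.
[in] = 5.01 / 0.04106 = 122 mmol L⁻¹.

120 mmol L⁻¹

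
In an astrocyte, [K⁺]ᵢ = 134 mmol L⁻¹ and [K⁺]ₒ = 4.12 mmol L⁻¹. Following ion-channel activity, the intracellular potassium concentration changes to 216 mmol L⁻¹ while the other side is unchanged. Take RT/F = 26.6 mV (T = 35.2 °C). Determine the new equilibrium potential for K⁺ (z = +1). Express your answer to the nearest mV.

-105 mV

After the shift: [K⁺]_out = 4.12, [K⁺]_in = 216 mmol L⁻¹.
E_new = (26.6/1)·ln(4.12/216) = 26.60 · (-3.9594) = -105.32 mV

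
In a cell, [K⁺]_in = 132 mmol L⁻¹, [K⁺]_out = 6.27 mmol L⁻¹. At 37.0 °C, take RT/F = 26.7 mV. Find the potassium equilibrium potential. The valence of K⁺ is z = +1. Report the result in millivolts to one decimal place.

-81.4 mV

E = (26.7/z) · ln([K⁺]_out/[K⁺]_in) with z = +1.
= (26.7/1) · ln(6.27/132) = 26.70 · ln(0.0475)
= 26.70 · (-3.0470) = -81.36 mV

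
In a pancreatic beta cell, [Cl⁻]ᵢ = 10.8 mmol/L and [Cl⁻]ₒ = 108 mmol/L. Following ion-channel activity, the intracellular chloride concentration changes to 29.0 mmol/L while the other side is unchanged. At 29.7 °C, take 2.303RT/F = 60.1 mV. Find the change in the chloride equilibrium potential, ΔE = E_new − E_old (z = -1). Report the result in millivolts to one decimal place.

E_old = (60.1/-1)·log₁₀(108/10.8) = -60.10 mV
E_new = (60.1/-1)·log₁₀(108/29.0) = -34.32 mV
ΔE = -34.32 − (-60.10) = 25.78 mV

25.8 mV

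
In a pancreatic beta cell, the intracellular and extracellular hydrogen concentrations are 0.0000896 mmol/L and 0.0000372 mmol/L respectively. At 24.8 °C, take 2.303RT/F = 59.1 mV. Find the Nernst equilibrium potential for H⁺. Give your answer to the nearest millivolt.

-23 mV

E = (59.1/z) · log₁₀([H⁺]_out/[H⁺]_in) with z = +1.
= (59.1/1) · log₁₀(0.0000372/0.0000896) = 59.10 · log₁₀(0.4152)
= 59.10 · (-0.3818) = -22.56 mV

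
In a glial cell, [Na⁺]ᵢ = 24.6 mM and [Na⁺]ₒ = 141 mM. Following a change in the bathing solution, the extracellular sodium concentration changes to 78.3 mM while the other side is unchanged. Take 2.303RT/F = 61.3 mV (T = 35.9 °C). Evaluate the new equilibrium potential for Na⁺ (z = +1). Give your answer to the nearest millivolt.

After the shift: [Na⁺]_out = 78.3, [Na⁺]_in = 24.6 mM.
E_new = (61.3/1)·log₁₀(78.3/24.6) = 61.30 · (0.5028) = 30.82 mV

31 mV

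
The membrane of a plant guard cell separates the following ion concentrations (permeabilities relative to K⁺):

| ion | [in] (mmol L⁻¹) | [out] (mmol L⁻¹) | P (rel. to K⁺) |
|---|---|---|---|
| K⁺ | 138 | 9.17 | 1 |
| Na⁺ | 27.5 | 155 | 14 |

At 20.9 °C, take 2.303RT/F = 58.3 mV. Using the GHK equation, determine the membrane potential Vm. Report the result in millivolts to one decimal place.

Vm = 58.3 · log₁₀[(Σ P·[cation]ₒ + Σ P·[anion]ᵢ) / (Σ P·[cation]ᵢ + Σ P·[anion]ₒ)]
Numerator = 1×9.17 + 14×155 = 2179
Denominator = 1×138 + 14×27.5 = 523
Vm = 58.3 · log₁₀(4.1667) = 58.3 × (0.6198) = 36.13 mV

36.1 mV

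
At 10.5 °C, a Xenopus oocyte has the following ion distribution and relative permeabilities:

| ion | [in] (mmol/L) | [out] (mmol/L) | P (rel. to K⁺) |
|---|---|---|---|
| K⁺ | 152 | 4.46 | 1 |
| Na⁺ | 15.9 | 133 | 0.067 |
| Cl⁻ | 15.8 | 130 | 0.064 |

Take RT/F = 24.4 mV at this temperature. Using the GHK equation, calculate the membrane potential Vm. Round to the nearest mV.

-59 mV

Vm = 24.4 · ln[(Σ P·[cation]ₒ + Σ P·[anion]ᵢ) / (Σ P·[cation]ᵢ + Σ P·[anion]ₒ)]
Numerator = 1×4.46 + 0.067×133 + 0.064×15.8 = 14.38
Denominator = 1×152 + 0.067×15.9 + 0.064×130 = 161.4
Vm = 24.4 · ln(0.089117) = 24.4 × (-2.4178) = -58.99 mV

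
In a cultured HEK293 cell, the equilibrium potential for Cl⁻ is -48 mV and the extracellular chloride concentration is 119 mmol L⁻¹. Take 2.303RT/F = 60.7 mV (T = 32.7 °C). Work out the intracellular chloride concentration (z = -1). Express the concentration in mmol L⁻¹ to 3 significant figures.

Nernst: E = (60.7/-1) · log₁₀([out]/[in]), so log₁₀([out]/[in]) = -48.0 × -1 / 60.7 = 0.7908.
[out]/[in] = 10^(0.7908) = 6.177.
[in] = 119 / 6.177 = 19.27 mmol L⁻¹.

19.3 mmol L⁻¹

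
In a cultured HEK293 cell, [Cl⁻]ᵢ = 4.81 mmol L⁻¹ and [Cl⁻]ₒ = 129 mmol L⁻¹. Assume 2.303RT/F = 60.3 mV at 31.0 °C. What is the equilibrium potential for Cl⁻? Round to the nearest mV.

E = (60.3/z) · log₁₀([Cl⁻]_out/[Cl⁻]_in) with z = -1.
For an anion, dividing by z = -1 reverses the sign.
= (60.3/-1) · log₁₀(129/4.81) = -60.30 · log₁₀(26.82)
= -60.30 · (1.4284) = -86.14 mV

-86 mV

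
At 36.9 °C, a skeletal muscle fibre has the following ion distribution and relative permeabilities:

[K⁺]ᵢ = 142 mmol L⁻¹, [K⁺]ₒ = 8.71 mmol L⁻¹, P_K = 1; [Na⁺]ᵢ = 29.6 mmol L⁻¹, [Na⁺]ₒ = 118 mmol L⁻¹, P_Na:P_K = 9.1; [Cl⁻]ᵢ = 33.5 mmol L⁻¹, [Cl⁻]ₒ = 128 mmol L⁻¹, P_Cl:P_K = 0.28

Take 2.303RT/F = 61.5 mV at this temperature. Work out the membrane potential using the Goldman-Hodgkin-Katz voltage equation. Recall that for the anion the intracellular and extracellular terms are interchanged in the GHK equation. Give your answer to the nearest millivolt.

24 mV

Vm = 61.5 · log₁₀[(Σ P·[cation]ₒ + Σ P·[anion]ᵢ) / (Σ P·[cation]ᵢ + Σ P·[anion]ₒ)]
Numerator = 1×8.71 + 9.1×118 + 0.28×33.5 = 1092
Denominator = 1×142 + 9.1×29.6 + 0.28×128 = 447.2
Vm = 61.5 · log₁₀(2.4416) = 61.5 × (0.3877) = 23.84 mV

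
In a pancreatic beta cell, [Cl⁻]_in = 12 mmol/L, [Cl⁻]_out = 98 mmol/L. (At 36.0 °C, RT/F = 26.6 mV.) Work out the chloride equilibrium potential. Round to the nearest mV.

-56 mV

E = (26.6/z) · ln([Cl⁻]_out/[Cl⁻]_in) with z = -1.
For an anion, dividing by z = -1 reverses the sign.
= (26.6/-1) · ln(98/12) = -26.60 · ln(8.167)
= -26.60 · (2.1001) = -55.86 mV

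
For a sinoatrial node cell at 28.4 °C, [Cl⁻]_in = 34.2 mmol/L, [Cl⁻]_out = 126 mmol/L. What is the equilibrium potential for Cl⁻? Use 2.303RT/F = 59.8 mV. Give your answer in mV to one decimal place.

E = (59.8/z) · log₁₀([Cl⁻]_out/[Cl⁻]_in) with z = -1.
For an anion, dividing by z = -1 reverses the sign.
= (59.8/-1) · log₁₀(126/34.2) = -59.80 · log₁₀(3.684)
= -59.80 · (0.5663) = -33.87 mV

-33.9 mV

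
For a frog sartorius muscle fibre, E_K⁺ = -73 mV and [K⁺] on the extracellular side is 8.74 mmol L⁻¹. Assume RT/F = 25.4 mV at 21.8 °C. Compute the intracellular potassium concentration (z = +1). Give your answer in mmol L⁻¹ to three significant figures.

Nernst: E = (25.4/1) · ln([out]/[in]), so ln([out]/[in]) = -73.0 × 1 / 25.4 = -2.8740.
[out]/[in] = e^(-2.8740) = 0.05647.
[in] = 8.74 / 0.05647 = 154.8 mmol L⁻¹.

155 mmol L⁻¹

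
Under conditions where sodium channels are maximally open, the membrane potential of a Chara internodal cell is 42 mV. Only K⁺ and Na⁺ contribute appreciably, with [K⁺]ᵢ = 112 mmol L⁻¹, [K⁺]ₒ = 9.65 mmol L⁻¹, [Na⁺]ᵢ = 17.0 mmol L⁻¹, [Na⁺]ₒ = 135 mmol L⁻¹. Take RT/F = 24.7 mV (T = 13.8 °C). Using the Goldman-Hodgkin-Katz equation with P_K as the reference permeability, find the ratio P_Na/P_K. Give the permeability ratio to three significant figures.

14.4

Let α = P_Na/P_K. GHK: Vm = 24.7·ln[(Kₒ + α·Naₒ)/(Kᵢ + α·Naᵢ)].
e^(Vm/24.7) = e^(42.0/24.7) = 5.4762
So 5.4762·(Kᵢ + α·Naᵢ) = Kₒ + α·Naₒ → α = (5.4762·112.0 − 9.65) / (135.0 − 5.4762·17.0)
α = (613.3 − 9.65) / (135.0 − 93.09) = 603.7/41.91 = 14.41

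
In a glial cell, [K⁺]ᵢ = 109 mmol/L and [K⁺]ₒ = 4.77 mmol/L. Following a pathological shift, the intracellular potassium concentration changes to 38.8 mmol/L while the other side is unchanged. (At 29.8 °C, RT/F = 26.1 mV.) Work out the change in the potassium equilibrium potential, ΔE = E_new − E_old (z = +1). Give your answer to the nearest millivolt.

27 mV

E_old = (26.1/1)·ln(4.77/109) = -81.67 mV
E_new = (26.1/1)·ln(4.77/38.8) = -54.71 mV
ΔE = -54.71 − (-81.67) = 26.96 mV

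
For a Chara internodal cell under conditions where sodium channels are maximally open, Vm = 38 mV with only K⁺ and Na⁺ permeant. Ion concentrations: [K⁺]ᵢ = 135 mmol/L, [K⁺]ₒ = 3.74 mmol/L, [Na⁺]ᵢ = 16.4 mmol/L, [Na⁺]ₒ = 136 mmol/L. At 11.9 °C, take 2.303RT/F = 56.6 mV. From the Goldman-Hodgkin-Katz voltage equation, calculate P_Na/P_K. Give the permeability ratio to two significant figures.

11

Let α = P_Na/P_K. GHK: Vm = 56.6·log₁₀[(Kₒ + α·Naₒ)/(Kᵢ + α·Naᵢ)].
10^(Vm/56.6) = 10^(38.0/56.6) = 4.6922
So 4.6922·(Kᵢ + α·Naᵢ) = Kₒ + α·Naₒ → α = (4.6922·135.0 − 3.74) / (136.0 − 4.6922·16.4)
α = (633.4 − 3.74) / (136.0 − 76.95) = 629.7/59.05 = 10.66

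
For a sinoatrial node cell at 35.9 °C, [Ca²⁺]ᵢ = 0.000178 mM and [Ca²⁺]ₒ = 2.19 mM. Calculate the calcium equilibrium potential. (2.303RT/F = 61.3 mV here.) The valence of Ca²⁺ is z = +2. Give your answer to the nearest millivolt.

125 mV

E = (61.3/z) · log₁₀([Ca²⁺]_out/[Ca²⁺]_in) with z = +2.
= (61.3/2) · log₁₀(2.19/0.000178) = 30.65 · log₁₀(1.23e+04)
= 30.65 · (4.0900) = 125.36 mV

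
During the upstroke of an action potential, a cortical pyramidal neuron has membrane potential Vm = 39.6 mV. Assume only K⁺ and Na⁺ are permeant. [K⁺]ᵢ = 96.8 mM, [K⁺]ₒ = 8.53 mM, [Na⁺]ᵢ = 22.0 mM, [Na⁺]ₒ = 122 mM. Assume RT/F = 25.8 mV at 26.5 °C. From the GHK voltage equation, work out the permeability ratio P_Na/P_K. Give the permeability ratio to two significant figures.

Let α = P_Na/P_K. GHK: Vm = 25.8·ln[(Kₒ + α·Naₒ)/(Kᵢ + α·Naᵢ)].
e^(Vm/25.8) = e^(39.6/25.8) = 4.6408
So 4.6408·(Kᵢ + α·Naᵢ) = Kₒ + α·Naₒ → α = (4.6408·96.8 − 8.53) / (122.0 − 4.6408·22.0)
α = (449.2 − 8.53) / (122.0 − 102.1) = 440.7/19.9 = 22.14

22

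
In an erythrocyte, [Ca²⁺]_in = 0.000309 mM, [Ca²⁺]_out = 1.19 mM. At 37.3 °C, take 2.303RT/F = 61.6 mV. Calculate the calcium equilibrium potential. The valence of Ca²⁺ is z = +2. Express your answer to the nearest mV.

E = (61.6/z) · log₁₀([Ca²⁺]_out/[Ca²⁺]_in) with z = +2.
= (61.6/2) · log₁₀(1.19/0.000309) = 30.80 · log₁₀(3851)
= 30.80 · (3.5856) = 110.44 mV

110 mV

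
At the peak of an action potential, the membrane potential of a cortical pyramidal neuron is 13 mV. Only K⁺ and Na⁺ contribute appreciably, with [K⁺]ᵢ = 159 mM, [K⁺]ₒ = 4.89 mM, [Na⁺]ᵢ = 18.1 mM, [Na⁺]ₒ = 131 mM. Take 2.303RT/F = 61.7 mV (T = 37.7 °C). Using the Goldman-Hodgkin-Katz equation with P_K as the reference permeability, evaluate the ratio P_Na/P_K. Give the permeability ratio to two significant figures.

Let α = P_Na/P_K. GHK: Vm = 61.7·log₁₀[(Kₒ + α·Naₒ)/(Kᵢ + α·Naᵢ)].
10^(Vm/61.7) = 10^(13.0/61.7) = 1.6244
So 1.6244·(Kᵢ + α·Naᵢ) = Kₒ + α·Naₒ → α = (1.6244·159.0 − 4.89) / (131.0 − 1.6244·18.1)
α = (258.3 − 4.89) / (131.0 − 29.4) = 253.4/101.6 = 2.494

2.5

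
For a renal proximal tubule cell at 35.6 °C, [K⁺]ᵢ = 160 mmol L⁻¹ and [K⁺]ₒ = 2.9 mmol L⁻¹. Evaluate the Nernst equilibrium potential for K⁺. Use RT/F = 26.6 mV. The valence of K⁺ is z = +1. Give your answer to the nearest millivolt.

-107 mV

E = (26.6/z) · ln([K⁺]_out/[K⁺]_in) with z = +1.
= (26.6/1) · ln(2.9/160) = 26.60 · ln(0.01812)
= 26.60 · (-4.0105) = -106.68 mV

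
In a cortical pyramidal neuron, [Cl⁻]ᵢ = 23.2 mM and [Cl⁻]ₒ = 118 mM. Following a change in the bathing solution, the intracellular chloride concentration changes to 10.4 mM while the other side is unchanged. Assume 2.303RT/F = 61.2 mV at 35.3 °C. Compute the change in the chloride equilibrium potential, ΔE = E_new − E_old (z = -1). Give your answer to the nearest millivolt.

-21 mV

E_old = (61.2/-1)·log₁₀(118/23.2) = -43.23 mV
E_new = (61.2/-1)·log₁₀(118/10.4) = -64.56 mV
ΔE = -64.56 − (-43.23) = -21.33 mV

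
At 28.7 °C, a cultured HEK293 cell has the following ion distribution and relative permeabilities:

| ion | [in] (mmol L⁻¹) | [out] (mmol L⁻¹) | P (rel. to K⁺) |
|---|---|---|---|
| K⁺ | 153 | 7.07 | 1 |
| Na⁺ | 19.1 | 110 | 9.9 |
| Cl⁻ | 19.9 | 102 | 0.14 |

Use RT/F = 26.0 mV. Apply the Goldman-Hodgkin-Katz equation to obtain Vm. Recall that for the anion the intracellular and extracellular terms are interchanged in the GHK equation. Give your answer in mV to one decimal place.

Vm = 26.0 · ln[(Σ P·[cation]ₒ + Σ P·[anion]ᵢ) / (Σ P·[cation]ᵢ + Σ P·[anion]ₒ)]
Numerator = 1×7.07 + 9.9×110 + 0.14×19.9 = 1099
Denominator = 1×153 + 9.9×19.1 + 0.14×102 = 356.4
Vm = 26.0 · ln(3.0835) = 26.0 × (1.1261) = 29.28 mV

29.3 mV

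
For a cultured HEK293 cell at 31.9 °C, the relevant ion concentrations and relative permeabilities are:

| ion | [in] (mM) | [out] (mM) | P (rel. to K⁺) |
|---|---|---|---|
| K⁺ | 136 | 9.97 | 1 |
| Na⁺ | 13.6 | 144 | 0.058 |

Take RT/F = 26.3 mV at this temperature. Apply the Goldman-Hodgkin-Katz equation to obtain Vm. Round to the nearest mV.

Vm = 26.3 · ln[(Σ P·[cation]ₒ + Σ P·[anion]ᵢ) / (Σ P·[cation]ᵢ + Σ P·[anion]ₒ)]
Numerator = 1×9.97 + 0.058×144 = 18.32
Denominator = 1×136 + 0.058×13.6 = 136.8
Vm = 26.3 · ln(0.13394) = 26.3 × (-2.0103) = -52.87 mV

-53 mV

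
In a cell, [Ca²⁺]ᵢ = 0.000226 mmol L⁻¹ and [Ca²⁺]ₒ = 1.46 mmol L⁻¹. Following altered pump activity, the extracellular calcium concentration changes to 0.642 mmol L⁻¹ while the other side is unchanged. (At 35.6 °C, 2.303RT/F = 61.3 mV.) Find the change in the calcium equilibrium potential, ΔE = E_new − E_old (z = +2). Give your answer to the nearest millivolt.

-11 mV

E_old = (61.3/2)·log₁₀(1.46/0.000226) = 116.78 mV
E_new = (61.3/2)·log₁₀(0.642/0.000226) = 105.85 mV
ΔE = 105.85 − (116.78) = -10.94 mV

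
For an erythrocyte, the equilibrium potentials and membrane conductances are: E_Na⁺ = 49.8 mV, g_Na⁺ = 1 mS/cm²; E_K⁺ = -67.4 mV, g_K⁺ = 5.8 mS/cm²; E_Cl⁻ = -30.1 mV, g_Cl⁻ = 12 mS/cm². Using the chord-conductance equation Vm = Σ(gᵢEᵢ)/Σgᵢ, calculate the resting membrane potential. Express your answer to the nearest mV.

-37 mV

Σ gᵢEᵢ = 1·(49.8) + 5.8·(-67.4) + 12·(-30.1) = -702.32
Σ gᵢ = 1 + 5.8 + 12 = 18.8
Vm = -702.32 / 18.8 = -37.36 mV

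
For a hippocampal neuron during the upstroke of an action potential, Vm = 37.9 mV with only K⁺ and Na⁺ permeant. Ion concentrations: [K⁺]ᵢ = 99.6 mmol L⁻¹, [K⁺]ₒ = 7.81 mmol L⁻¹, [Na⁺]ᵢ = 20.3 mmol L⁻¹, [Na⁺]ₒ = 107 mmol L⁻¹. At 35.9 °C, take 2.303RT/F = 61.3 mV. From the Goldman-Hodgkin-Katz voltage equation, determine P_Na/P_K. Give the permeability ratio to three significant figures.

Let α = P_Na/P_K. GHK: Vm = 61.3·log₁₀[(Kₒ + α·Naₒ)/(Kᵢ + α·Naᵢ)].
10^(Vm/61.3) = 10^(37.9/61.3) = 4.1521
So 4.1521·(Kᵢ + α·Naᵢ) = Kₒ + α·Naₒ → α = (4.1521·99.6 − 7.81) / (107.0 − 4.1521·20.3)
α = (413.6 − 7.81) / (107.0 − 84.29) = 405.7/22.71 = 17.86

17.9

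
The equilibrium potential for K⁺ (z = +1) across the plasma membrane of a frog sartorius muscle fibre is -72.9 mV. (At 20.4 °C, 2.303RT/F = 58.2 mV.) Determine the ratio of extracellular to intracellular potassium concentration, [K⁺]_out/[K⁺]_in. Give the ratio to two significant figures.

0.056

log₁₀([out]/[in]) = E·z/(58.2) = -72.9 × 1 / 58.2 = -1.2526
[out]/[in] = 10^(-1.2526) = 0.0559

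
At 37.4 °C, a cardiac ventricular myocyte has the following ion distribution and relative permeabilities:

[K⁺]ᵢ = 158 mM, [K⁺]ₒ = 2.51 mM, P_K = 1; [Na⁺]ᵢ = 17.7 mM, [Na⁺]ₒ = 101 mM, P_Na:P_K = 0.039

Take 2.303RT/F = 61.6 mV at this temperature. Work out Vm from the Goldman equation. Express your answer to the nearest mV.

-86 mV

Vm = 61.6 · log₁₀[(Σ P·[cation]ₒ + Σ P·[anion]ᵢ) / (Σ P·[cation]ᵢ + Σ P·[anion]ₒ)]
Numerator = 1×2.51 + 0.039×101 = 6.449
Denominator = 1×158 + 0.039×17.7 = 158.7
Vm = 61.6 · log₁₀(0.040639) = 61.6 × (-1.3911) = -85.69 mV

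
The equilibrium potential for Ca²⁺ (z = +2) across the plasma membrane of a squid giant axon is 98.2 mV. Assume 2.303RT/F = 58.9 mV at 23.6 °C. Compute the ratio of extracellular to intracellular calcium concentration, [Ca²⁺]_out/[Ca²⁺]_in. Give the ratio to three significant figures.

log₁₀([out]/[in]) = E·z/(58.9) = 98.2 × 2 / 58.9 = 3.3345
[out]/[in] = 10^(3.3345) = 2160

2160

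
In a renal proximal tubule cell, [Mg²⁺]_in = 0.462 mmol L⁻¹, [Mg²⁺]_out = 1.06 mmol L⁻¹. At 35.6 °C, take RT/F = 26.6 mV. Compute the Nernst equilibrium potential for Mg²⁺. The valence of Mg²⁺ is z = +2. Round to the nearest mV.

E = (26.6/z) · ln([Mg²⁺]_out/[Mg²⁺]_in) with z = +2.
= (26.6/2) · ln(1.06/0.462) = 13.30 · ln(2.294)
= 13.30 · (0.8305) = 11.05 mV

11 mV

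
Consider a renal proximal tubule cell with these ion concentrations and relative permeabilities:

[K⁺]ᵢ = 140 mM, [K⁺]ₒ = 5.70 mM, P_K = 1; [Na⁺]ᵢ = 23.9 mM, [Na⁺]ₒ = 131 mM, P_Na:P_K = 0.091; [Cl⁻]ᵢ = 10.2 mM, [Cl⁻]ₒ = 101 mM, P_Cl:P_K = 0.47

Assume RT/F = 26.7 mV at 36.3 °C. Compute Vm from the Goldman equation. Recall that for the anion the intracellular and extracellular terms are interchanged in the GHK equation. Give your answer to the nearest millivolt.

-57 mV

Vm = 26.7 · ln[(Σ P·[cation]ₒ + Σ P·[anion]ᵢ) / (Σ P·[cation]ᵢ + Σ P·[anion]ₒ)]
Numerator = 1×5.70 + 0.091×131 + 0.47×10.2 = 22.41
Denominator = 1×140 + 0.091×23.9 + 0.47×101 = 189.6
Vm = 26.7 · ln(0.11819) = 26.7 × (-2.1354) = -57.02 mV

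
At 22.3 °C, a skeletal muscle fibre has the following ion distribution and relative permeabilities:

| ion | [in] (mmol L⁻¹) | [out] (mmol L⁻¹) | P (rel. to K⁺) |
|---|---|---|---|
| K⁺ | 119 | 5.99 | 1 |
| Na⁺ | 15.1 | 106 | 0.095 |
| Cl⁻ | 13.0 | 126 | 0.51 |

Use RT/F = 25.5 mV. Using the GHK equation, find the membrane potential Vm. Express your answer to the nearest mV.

Vm = 25.5 · ln[(Σ P·[cation]ₒ + Σ P·[anion]ᵢ) / (Σ P·[cation]ᵢ + Σ P·[anion]ₒ)]
Numerator = 1×5.99 + 0.095×106 + 0.51×13.0 = 22.69
Denominator = 1×119 + 0.095×15.1 + 0.51×126 = 184.7
Vm = 25.5 · ln(0.12285) = 25.5 × (-2.0968) = -53.47 mV

-53 mV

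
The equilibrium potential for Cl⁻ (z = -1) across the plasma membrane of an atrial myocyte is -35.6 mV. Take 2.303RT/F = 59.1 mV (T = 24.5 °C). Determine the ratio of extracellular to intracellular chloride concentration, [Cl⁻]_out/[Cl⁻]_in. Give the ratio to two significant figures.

log₁₀([out]/[in]) = E·z/(59.1) = -35.6 × -1 / 59.1 = 0.6024
[out]/[in] = 10^(0.6024) = 4.003

4.0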